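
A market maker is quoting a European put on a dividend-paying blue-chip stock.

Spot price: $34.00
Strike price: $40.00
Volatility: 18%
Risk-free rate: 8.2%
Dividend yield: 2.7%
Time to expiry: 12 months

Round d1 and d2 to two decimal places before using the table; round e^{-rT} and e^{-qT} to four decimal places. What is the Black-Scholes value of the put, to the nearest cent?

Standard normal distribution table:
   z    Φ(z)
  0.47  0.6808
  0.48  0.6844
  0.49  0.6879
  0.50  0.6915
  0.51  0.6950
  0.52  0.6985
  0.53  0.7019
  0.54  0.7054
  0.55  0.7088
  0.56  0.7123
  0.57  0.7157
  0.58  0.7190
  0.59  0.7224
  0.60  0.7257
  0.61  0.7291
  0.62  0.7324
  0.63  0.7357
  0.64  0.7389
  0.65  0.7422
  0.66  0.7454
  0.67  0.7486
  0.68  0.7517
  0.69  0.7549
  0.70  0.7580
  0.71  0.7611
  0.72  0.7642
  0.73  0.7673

$4.82

σ√T = 0.18·√1 = 0.1800
d₁ = [ln(34/40) + (0.082 − 0.027 + ½·0.18²)·1] / (σ√T) = (-0.1625 + 0.0712) / 0.1800 = -0.5073 which rounds to -0.51
d₂ = -0.5073 − 0.1800 = -0.6873 which rounds to -0.69
exp(−qT) = exp(−0.027·1) = 0.9734;  exp(−rT) = exp(−0.082·1) = 0.9213
N(−d₂) = N(0.69) = 0.7549;  N(−d₁) = N(0.51) = 0.6950
P = 40·0.9213·0.7549 − 34·0.9734·0.6950 = 27.8196 − 23.0014 = 4.8181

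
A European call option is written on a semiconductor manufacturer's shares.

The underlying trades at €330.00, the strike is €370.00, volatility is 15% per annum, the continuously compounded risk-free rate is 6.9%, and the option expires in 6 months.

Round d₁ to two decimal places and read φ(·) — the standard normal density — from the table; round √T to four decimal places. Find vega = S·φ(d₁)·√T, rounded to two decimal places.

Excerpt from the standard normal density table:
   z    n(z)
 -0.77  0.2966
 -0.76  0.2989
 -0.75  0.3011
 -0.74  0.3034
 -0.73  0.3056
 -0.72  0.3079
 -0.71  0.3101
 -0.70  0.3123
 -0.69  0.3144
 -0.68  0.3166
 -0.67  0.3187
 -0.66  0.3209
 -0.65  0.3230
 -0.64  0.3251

T = 0.5;  σ√T = 0.1061
d₁ = [ln(330/370) + (0.069 + 0.15²/2)·0.5] / 0.1061 = [-0.1144 + 0.0401] / 0.1061 = -0.7004 which rounds to -0.70
√T = √0.5 = 0.7071
φ(d₁) = φ(-0.70) = 0.3123
vega = S·φ(d₁)·√T = 330·0.3123·0.7071 = 72.8730

72.87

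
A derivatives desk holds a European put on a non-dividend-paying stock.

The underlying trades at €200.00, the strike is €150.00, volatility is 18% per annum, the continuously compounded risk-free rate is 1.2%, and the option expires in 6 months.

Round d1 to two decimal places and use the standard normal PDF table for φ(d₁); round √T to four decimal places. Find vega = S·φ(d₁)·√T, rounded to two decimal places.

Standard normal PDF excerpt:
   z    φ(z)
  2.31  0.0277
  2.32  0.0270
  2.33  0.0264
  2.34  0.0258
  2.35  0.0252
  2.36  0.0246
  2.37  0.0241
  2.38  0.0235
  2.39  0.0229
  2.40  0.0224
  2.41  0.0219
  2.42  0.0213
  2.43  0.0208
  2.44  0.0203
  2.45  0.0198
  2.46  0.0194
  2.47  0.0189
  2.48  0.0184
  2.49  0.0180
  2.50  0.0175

T = 0.5;  σ√T = 0.1273
d₁ = [ln(200/150) + (0.012 + ½·0.18²)·0.5] / (σ√T) = (0.2877 + 0.0141) / 0.1273 = 2.3710 ≈ 2.37
√T = √0.5 = 0.7071
φ(d₁) = φ(2.37) = 0.0241
vega = S·φ(d₁)·√T = 200·0.0241·0.7071 = 3.4082

3.41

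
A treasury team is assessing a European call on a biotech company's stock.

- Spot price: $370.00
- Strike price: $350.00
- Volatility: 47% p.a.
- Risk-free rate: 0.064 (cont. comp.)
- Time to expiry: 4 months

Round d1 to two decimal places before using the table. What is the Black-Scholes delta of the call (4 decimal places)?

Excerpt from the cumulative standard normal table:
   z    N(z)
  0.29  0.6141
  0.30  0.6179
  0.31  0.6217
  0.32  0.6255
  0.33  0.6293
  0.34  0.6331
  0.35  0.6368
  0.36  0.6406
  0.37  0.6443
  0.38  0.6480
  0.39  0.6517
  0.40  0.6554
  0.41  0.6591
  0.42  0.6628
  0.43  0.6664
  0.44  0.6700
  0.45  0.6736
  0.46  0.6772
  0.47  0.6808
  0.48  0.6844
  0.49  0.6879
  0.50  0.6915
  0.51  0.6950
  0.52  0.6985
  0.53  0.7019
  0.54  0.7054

σ√T = 0.47·√0.3333 = 0.2714
d₁ = [ln(370/350) + (0.064 + ½·0.47²)·0.3333] / (σ√T) = (0.0556 + 0.0581) / 0.2714 = 0.4191 → 0.42
N(d₁) = N(0.42) = 0.6628
Δ_call = N(d₁) = 0.6628

0.6628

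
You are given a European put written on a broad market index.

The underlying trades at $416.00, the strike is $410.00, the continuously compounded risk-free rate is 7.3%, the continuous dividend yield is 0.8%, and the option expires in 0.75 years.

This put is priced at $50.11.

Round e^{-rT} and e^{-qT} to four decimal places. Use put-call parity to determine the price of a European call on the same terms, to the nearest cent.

exp(−qT) = exp(−0.008·0.75) = 0.9940;  exp(−rT) = exp(−0.073·0.75) = 0.9467
Put-call parity: C − P = S·e^(−qT) − K·e^(−rT) = 416·0.9940 − 410·0.9467 = 413.5040 − 388.1470 = 25.3570
C = P + (C − P) = 50.11 + (25.3570) = 75.4670

$75.47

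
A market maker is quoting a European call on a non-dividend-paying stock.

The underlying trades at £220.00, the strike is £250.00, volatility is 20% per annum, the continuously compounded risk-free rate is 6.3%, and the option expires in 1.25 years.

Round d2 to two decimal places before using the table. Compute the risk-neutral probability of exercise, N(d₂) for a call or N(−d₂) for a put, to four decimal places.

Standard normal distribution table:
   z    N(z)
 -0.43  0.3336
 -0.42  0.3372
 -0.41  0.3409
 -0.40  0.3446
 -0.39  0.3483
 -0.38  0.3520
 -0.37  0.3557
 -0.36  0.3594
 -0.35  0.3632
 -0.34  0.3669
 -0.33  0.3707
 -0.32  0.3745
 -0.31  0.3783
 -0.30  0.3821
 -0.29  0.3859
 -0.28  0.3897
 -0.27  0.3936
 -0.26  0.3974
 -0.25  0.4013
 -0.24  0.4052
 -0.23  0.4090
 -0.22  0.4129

σ√T = 0.2·√1.25 = 0.2236
ln(S/K) + (r + σ²/2)T = ln(220/250) + (0.063 + 0.2²/2)·1.25 = -0.1278 + 0.1038 = -0.0241
d₁ = -0.0241 / 0.2236 = -0.1077 ⇒ -0.11
d₂ = d₁ − σ√T = -0.1077 − 0.2236 = -0.3313 ⇒ -0.33
Risk-neutral Pr[S_T > K] = N(d₂) = N(-0.33) = 0.3707

0.3707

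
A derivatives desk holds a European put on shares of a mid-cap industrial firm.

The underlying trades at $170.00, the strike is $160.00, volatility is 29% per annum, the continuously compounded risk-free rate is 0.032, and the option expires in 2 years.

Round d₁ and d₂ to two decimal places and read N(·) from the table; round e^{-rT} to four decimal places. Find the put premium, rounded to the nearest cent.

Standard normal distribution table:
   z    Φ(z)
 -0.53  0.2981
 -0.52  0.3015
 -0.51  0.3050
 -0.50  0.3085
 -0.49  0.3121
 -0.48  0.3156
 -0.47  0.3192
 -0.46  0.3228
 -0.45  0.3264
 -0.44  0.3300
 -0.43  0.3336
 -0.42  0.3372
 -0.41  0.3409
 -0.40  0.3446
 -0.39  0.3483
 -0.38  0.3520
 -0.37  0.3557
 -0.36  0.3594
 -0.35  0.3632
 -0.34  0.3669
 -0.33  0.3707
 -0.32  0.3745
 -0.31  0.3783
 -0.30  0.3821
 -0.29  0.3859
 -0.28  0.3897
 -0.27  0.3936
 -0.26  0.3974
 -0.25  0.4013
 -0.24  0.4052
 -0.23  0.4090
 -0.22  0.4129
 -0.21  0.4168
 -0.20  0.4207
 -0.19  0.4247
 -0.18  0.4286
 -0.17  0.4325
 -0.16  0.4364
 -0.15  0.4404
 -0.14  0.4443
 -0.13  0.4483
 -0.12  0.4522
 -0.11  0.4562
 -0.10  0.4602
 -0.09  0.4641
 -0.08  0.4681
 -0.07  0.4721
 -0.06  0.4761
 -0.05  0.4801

σ√T = 0.29·√2 = 0.4101
ln(S/K) + (r + σ²/2)T = ln(170/160) + (0.032 + 0.29²/2)·2 = 0.0606 + 0.1481 = 0.2087
d₁ = 0.2087 / 0.4101 = 0.5089 ≈ 0.51
d₂ = d₁ − σ√T = 0.5089 − 0.4101 = 0.0988 ≈ 0.10
e^(−rT) = e^(−0.032·2) = 0.9380
P = 160·0.9380·N(-0.10) − 170·N(-0.51) = 160·0.9380·0.4602 − 170·0.3050 = 69.0668 − 51.8500 = 17.2168

$17.22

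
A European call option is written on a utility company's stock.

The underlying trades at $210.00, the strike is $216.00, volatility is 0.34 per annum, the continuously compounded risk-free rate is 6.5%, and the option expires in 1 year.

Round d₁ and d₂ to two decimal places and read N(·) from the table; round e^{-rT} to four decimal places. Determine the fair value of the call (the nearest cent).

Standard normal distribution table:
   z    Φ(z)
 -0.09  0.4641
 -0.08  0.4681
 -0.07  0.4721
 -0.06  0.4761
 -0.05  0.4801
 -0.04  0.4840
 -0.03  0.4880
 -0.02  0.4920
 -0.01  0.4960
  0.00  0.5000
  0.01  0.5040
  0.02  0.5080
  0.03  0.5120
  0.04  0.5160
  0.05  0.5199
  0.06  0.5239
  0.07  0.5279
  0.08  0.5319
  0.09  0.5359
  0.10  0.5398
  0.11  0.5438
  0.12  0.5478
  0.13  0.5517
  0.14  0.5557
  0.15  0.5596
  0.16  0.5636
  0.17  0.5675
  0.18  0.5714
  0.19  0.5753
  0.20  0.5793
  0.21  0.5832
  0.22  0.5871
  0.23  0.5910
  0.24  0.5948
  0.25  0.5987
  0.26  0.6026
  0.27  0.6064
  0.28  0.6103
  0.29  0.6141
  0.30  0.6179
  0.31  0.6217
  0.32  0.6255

T = 1;  σ√T = 0.3400
ln(S/K) + (r + σ²/2)T = ln(210/216) + (0.065 + 0.34²/2)·1 = -0.0282 + 0.1228 = 0.0946
d₁ = 0.0946 / 0.3400 = 0.2783 → 0.28
d₂ = d₁ − σ√T = 0.2783 − 0.3400 = -0.0617 → -0.06
exp(−rT) = exp(−0.065·1) = 0.9371
C = 210·N(0.28) − 216·0.9371·N(-0.06) = 210·0.6103 − 216·0.9371·0.4761 = 128.1630 − 96.3691 = 31.7939

$31.79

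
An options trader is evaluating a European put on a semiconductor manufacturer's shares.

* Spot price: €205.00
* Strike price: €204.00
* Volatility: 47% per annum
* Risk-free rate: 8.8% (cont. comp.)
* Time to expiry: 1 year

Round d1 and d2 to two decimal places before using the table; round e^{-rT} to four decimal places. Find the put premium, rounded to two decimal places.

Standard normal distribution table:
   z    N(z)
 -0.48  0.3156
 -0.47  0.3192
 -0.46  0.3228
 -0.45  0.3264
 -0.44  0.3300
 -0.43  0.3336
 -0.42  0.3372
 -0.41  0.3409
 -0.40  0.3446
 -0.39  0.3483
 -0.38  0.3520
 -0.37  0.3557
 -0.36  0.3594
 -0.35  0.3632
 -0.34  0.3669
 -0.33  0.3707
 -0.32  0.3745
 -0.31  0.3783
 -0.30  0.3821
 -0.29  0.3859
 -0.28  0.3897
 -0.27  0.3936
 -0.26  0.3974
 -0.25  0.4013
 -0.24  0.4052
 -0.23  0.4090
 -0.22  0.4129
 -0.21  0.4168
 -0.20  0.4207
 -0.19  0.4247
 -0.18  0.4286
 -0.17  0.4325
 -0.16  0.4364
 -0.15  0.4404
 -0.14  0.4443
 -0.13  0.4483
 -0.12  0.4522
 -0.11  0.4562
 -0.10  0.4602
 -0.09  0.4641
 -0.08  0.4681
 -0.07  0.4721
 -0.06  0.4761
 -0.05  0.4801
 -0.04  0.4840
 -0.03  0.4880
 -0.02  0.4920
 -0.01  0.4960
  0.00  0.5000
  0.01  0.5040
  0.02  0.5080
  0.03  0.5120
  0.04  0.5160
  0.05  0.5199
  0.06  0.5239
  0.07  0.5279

T = 1;  σ√T = 0.4700
ln(S/K) + (r + σ²/2)T = ln(205/204) + (0.088 + 0.47²/2)·1 = 0.0049 + 0.1984 = 0.2033
d₁ = 0.2033 / 0.4700 = 0.4326 → 0.43
d₂ = d₁ − σ√T = 0.4326 − 0.4700 = -0.0374 → -0.04
e^(−rT) = e^(−0.088·1) = 0.9158
P = 204·0.9158·N(0.04) − 205·N(-0.43) = 204·0.9158·0.5160 − 205·0.3336 = 96.4008 − 68.3880 = 28.0128

€28.01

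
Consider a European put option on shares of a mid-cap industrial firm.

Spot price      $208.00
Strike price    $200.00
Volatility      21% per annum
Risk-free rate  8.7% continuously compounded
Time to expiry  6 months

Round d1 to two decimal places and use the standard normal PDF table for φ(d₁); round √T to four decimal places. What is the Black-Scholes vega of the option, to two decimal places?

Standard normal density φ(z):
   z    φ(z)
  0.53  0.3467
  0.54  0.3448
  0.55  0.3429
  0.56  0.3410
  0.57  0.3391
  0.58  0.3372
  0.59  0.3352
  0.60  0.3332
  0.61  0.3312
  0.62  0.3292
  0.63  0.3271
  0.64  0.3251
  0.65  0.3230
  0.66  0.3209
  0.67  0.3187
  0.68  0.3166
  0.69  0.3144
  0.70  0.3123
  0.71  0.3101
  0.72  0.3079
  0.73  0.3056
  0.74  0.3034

48.11

σ√T = 0.21 × 0.7071 = 0.1485
d₁ = [ln(208/200) + (0.087 + 0.21²/2)·0.5] / 0.1485 = [0.0392 + 0.0545] / 0.1485 = 0.6313 → 0.63
√T = √0.5 = 0.7071
φ(d₁) = φ(0.63) = 0.3271
vega = S·φ(d₁)·√T = 208·0.3271·0.7071 = 48.1088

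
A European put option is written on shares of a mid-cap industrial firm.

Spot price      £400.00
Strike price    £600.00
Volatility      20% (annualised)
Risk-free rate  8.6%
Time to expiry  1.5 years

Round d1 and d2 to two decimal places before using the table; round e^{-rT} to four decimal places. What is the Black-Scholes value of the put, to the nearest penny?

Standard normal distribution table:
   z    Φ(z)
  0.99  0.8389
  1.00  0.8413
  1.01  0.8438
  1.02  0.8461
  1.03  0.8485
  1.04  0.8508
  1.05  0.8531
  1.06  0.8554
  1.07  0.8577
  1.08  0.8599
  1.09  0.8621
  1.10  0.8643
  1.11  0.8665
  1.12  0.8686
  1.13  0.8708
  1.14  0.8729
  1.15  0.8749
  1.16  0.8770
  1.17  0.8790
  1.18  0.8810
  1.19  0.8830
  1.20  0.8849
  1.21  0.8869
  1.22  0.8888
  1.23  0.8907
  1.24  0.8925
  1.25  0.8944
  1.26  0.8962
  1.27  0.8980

σ√T = 0.2 × 1.2247 = 0.2449
d₁ = [ln(400/600) + (0.086 + ½·0.2²)·1.5] / (σ√T) = (-0.4055 + 0.1590) / 0.2449 = -1.0062 ⇒ -1.01
d₂ = -1.0062 − 0.2449 = -1.2511 ⇒ -1.25
exp(−rT) = exp(−0.086·1.5) = 0.8790
P = 600·0.8790·N(1.25) − 400·N(1.01) = 600·0.8790·0.8944 − 400·0.8438 = 471.7066 − 337.5200 = 134.1866

£134.19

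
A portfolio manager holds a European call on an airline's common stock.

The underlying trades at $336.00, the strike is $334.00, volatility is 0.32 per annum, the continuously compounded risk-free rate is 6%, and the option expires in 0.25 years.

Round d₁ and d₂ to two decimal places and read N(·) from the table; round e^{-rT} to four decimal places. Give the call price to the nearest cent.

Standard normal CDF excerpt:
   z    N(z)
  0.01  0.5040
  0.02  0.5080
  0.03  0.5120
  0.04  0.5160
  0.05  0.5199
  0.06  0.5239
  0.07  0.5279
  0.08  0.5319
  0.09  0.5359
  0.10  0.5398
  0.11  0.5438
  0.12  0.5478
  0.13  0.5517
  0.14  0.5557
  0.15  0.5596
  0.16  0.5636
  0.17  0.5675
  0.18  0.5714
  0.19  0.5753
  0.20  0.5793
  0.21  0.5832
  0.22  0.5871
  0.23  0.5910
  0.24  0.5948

$24.90

σ√T = 0.32·√0.25 = 0.1600
ln(S/K) + (r + σ²/2)T = ln(336/334) + (0.06 + 0.32²/2)·0.25 = 0.0060 + 0.0278 = 0.0338
d₁ = 0.0338 / 0.1600 = 0.2111 ≈ 0.21
d₂ = d₁ − σ√T = 0.2111 − 0.1600 = 0.0511 ≈ 0.05
e^(−rT) = e^(−0.06·0.25) = 0.9851
N(d₁) = N(0.21) = 0.5832;  N(d₂) = N(0.05) = 0.5199
C = 336·0.5832 − 334·0.9851·0.5199 = 195.9552 − 171.0593 = 24.8959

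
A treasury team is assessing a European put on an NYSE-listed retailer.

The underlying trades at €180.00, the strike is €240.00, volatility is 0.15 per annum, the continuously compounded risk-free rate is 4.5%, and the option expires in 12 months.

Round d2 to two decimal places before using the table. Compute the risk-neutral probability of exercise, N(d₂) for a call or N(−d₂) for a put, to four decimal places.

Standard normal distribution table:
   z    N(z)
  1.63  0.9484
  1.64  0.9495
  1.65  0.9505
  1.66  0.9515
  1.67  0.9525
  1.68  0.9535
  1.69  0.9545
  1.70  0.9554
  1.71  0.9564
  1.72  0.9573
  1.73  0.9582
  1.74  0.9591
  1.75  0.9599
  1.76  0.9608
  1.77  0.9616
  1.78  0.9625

T = 1;  σ√T = 0.1500
d₁ = [ln(180/240) + (0.045 + 0.15²/2)·1] / 0.1500 = [-0.2877 + 0.0562] / 0.1500 = -1.5429 ≈ -1.54
d₂ = d₁ − σ√T = -1.5429 − 0.1500 = -1.6929 ≈ -1.69
Pr(exercise) under Q = N(−d₂) = N(1.69) = 0.9545

0.9545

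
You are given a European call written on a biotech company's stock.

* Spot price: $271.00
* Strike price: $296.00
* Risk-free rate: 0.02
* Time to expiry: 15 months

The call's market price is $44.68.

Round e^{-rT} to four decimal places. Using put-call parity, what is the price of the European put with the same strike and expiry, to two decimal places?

exp(−rT) = exp(−0.02·1.25) = 0.9753
Put-call parity: C − P = S − K·e^(−rT) = 271 − 296·0.9753 = 271 − 288.6888 = -17.6888
P = C − (C − P) = 44.68 − (-17.6888) = 62.3688

$62.37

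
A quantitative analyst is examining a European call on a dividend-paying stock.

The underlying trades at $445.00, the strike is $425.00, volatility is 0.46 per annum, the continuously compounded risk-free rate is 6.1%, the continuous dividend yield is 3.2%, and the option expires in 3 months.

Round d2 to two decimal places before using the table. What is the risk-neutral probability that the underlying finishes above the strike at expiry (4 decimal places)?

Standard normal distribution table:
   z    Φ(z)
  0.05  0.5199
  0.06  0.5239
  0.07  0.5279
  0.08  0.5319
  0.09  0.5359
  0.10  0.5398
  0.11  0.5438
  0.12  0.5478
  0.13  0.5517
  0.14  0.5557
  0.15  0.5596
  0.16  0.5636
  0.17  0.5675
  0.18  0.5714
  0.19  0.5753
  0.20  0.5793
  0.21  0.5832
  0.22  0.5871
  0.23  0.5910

0.5478

σ√T = 0.46 × 0.5000 = 0.2300
d₁ = [ln(445/425) + (0.061 − 0.032 + ½·0.46²)·0.25] / (σ√T) = (0.0460 + 0.0337) / 0.2300 = 0.3465 which rounds to 0.35
d₂ = 0.3465 − 0.2300 = 0.1165 which rounds to 0.12
Pr(exercise) under Q = N(d₂) = 0.5478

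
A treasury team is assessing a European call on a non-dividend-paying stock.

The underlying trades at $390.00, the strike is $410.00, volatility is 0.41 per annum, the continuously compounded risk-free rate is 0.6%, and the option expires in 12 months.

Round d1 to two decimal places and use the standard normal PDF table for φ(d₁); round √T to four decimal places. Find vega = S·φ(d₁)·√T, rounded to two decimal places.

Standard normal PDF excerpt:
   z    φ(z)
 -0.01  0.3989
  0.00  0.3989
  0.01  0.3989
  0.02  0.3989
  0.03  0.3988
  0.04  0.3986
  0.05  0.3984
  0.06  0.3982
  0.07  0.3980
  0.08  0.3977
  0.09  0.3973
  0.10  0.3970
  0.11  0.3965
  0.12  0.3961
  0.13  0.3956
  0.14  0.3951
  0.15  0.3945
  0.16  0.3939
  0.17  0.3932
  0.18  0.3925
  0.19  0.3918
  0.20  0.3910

T = 1;  σ√T = 0.4100
d₁ = [ln(390/410) + (0.006 + 0.41²/2)·1] / 0.4100 = [-0.0500 + 0.0900] / 0.4100 = 0.0977 ≈ 0.10
√T = √1 = 1.0000
φ(d₁) = φ(0.10) = 0.3970
vega = S·φ(d₁)·√T = 390·0.3970·1.0000 = 154.8300

154.83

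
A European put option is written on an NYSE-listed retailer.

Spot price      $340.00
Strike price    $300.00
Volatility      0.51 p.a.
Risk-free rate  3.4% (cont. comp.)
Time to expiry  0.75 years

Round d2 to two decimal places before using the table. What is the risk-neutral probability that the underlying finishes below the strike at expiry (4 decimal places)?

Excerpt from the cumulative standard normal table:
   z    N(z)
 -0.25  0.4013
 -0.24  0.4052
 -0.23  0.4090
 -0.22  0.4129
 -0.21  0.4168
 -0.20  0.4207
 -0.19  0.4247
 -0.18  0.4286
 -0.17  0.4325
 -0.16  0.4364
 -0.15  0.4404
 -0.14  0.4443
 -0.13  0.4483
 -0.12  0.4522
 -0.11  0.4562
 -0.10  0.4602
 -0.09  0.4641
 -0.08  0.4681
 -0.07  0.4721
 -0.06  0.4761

T = 0.75;  σ√T = 0.4417
d₁ = [ln(340/300) + (0.034 + 0.51²/2)·0.75] / 0.4417 = [0.1252 + 0.1230] / 0.4417 = 0.5620 → 0.56
d₂ = d₁ − σ√T = 0.5620 − 0.4417 = 0.1203 → 0.12
Pr(exercise) under Q = N(−d₂) = N(-0.12) = 0.4522

0.4522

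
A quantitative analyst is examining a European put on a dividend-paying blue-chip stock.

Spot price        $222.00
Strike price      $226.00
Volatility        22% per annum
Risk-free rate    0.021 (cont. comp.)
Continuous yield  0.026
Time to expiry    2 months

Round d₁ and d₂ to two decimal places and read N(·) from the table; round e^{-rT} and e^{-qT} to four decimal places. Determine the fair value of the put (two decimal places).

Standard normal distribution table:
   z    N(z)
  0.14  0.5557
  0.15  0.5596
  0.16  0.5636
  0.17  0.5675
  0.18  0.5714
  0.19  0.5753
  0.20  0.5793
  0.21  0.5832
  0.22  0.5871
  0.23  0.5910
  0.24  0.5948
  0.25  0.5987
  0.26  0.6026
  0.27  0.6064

σ√T = 0.22 × 0.4082 = 0.0898
d₁ = [ln(222/226) + (0.021 − 0.026 + 0.22²/2)·0.1667] / 0.0898 = [-0.0179 + 0.0032] / 0.0898 = -0.1632 ≈ -0.16
d₂ = d₁ − σ√T = -0.1632 − 0.0898 = -0.2530 ≈ -0.25
exp(−qT) = exp(−0.026·0.1667) = 0.9957;  exp(−rT) = exp(−0.021·0.1667) = 0.9965
N(−d₂) = N(0.25) = 0.5987;  N(−d₁) = N(0.16) = 0.5636
P = 226·0.9965·0.5987 − 222·0.9957·0.5636 = 134.8326 − 124.5812 = 10.2514

$10.25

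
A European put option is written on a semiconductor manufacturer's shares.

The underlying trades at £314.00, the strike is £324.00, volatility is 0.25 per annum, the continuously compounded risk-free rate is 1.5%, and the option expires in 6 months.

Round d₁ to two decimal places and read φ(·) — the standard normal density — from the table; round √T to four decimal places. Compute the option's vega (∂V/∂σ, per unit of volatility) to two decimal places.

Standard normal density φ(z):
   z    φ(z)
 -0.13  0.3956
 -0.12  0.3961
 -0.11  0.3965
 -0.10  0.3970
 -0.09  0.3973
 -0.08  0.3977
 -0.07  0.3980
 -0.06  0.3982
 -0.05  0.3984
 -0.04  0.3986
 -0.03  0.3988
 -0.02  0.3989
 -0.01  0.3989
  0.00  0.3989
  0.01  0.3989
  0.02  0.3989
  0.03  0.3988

σ√T = 0.25 × 0.7071 = 0.1768
d₁ = [ln(314/324) + (0.015 + 0.25²/2)·0.5] / 0.1768 = [-0.0314 + 0.0231] / 0.1768 = -0.0465 which rounds to -0.05
√T = √0.5 = 0.7071
φ(d₁) = φ(-0.05) = 0.3984
vega = S·φ(d₁)·√T = 314·0.3984·0.7071 = 88.4565

88.46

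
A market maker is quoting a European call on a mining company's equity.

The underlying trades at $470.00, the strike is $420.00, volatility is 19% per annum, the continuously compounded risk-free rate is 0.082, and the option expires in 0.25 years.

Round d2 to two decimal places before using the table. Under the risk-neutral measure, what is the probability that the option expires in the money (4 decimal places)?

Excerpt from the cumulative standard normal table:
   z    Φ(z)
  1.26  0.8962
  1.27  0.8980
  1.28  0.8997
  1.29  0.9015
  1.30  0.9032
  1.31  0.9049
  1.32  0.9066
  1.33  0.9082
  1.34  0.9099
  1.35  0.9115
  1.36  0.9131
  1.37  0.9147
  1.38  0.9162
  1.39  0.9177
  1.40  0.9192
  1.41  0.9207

σ√T = 0.19 × 0.5000 = 0.0950
d₁ = [ln(470/420) + (0.082 + 0.19²/2)·0.25] / 0.0950 = [0.1125 + 0.0250] / 0.0950 = 1.4473 → 1.45
d₂ = d₁ − σ√T = 1.4473 − 0.0950 = 1.3523 → 1.35
Pr(exercise) under Q = N(d₂) = 0.9115

0.9115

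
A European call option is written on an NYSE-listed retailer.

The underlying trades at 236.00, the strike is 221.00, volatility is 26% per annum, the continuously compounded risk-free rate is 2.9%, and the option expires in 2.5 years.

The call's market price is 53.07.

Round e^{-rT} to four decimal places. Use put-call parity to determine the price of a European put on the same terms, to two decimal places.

22.62

e^(−rT) = e^(−0.029·2.5) = 0.9301
Put-call parity: C − P = S − K·e^(−rT) = 236 − 221·0.9301 = 236 − 205.5521 = 30.4479
P = C − (C − P) = 53.07 − (30.4479) = 22.6221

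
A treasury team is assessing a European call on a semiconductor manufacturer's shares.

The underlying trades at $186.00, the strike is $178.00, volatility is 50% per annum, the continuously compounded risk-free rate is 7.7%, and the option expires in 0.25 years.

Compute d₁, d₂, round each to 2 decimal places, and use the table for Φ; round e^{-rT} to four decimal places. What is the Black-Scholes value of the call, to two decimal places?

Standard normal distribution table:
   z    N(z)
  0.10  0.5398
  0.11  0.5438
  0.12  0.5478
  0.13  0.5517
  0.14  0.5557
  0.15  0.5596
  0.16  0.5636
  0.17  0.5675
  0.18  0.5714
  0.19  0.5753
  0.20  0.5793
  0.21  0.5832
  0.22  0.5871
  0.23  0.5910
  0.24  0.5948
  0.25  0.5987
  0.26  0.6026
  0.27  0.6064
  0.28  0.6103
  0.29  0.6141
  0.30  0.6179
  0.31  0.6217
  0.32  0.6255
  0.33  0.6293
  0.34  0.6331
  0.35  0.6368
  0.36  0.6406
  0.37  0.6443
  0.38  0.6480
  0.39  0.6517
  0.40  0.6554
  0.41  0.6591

σ√T = 0.5·√0.25 = 0.2500
d₁ = [ln(186/178) + (0.077 + ½·0.5²)·0.25] / (σ√T) = (0.0440 + 0.0505) / 0.2500 = 0.3779 ≈ 0.38
d₂ = 0.3779 − 0.2500 = 0.1279 ≈ 0.13
e^(−rT) = e^(−0.077·0.25) = 0.9809
N(d₁) = N(0.38) = 0.6480;  N(d₂) = N(0.13) = 0.5517
C = 186·0.6480 − 178·0.9809·0.5517 = 120.5280 − 96.3269 = 24.2011

$24.20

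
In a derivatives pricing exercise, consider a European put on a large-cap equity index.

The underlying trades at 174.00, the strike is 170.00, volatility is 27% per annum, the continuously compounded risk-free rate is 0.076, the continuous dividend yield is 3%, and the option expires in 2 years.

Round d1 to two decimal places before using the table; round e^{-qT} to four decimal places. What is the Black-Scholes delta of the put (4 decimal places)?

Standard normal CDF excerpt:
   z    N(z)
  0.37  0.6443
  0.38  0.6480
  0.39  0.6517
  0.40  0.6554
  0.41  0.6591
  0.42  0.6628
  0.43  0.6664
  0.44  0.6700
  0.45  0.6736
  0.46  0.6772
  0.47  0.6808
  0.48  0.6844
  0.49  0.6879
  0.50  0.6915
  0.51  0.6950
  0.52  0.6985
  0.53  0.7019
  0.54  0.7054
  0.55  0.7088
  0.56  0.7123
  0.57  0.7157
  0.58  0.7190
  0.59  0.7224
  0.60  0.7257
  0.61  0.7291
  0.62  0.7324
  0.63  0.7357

T = 2;  σ√T = 0.3818
d₁ = [ln(174/170) + (0.076 − 0.03 + ½·0.27²)·2] / (σ√T) = (0.0233 + 0.1649) / 0.3818 = 0.4928 ⇒ 0.49
N(d₁) = N(0.49) = 0.6879
Δ_put = exp(−qT)·(N(d₁) − 1) = 0.9418·(0.6879 − 1) = -0.2939

-0.2939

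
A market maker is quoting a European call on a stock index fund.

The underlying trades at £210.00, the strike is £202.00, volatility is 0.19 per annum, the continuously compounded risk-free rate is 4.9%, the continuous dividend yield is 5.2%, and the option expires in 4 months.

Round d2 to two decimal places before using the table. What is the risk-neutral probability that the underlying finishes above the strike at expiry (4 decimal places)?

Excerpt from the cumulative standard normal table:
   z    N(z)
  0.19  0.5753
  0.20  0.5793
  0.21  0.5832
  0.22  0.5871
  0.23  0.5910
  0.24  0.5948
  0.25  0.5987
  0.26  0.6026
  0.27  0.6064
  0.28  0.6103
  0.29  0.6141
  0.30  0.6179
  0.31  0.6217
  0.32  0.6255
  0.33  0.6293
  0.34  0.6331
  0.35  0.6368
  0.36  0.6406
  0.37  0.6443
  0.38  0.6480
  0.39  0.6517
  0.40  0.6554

T = 0.3333;  σ√T = 0.1097
d₁ = [ln(210/202) + (0.049 − 0.052 + 0.19²/2)·0.3333] / 0.1097 = [0.0388 + 0.0050] / 0.1097 = 0.3998 → 0.40
d₂ = d₁ − σ√T = 0.3998 − 0.1097 = 0.2901 → 0.29
Pr(exercise) under Q = N(d₂) = 0.6141

0.6141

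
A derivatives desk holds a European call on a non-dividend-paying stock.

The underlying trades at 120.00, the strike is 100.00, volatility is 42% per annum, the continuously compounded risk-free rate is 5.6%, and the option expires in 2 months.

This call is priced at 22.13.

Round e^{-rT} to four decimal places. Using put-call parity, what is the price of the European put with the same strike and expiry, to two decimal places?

1.20

exp(−rT) = exp(−0.056·0.1667) = 0.9907
Put-call parity: C − P = S − K·e^(−rT) = 120 − 100·0.9907 = 120 − 99.0700 = 20.9300
P = C − (C − P) = 22.13 − (20.9300) = 1.2000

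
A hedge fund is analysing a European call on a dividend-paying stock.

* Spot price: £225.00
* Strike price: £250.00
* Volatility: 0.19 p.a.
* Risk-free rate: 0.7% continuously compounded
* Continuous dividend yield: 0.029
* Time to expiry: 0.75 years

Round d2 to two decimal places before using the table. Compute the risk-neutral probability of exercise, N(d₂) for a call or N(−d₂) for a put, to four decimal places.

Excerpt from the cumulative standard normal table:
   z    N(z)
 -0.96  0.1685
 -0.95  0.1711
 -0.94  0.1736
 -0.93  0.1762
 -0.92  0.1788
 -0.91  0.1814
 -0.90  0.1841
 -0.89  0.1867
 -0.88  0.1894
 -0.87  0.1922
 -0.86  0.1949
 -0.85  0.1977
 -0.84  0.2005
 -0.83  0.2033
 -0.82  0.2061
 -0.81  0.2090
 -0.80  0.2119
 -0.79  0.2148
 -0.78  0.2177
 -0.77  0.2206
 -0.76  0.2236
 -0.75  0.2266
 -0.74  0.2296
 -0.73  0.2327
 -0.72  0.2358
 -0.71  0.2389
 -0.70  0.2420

0.2061

T = 0.75;  σ√T = 0.1645
d₁ = [ln(225/250) + (0.007 − 0.029 + 0.19²/2)·0.75] / 0.1645 = [-0.1054 − 0.0030] / 0.1645 = -0.6583 which rounds to -0.66
d₂ = d₁ − σ√T = -0.6583 − 0.1645 = -0.8229 which rounds to -0.82
Risk-neutral Pr[S_T > K] = N(d₂) = N(-0.82) = 0.2061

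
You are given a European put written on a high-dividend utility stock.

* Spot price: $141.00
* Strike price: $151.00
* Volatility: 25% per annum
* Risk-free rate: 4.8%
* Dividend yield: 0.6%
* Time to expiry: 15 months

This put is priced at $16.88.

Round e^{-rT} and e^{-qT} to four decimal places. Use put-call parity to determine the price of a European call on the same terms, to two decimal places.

$14.61

e^(−qT) = e^(−0.006·1.25) = 0.9925;  e^(−rT) = e^(−0.048·1.25) = 0.9418
Put-call parity: C − P = S·e^(−qT) − K·e^(−rT) = 141·0.9925 − 151·0.9418 = 139.9425 − 142.2118 = -2.2693
C = P + (C − P) = 16.88 + (-2.2693) = 14.6107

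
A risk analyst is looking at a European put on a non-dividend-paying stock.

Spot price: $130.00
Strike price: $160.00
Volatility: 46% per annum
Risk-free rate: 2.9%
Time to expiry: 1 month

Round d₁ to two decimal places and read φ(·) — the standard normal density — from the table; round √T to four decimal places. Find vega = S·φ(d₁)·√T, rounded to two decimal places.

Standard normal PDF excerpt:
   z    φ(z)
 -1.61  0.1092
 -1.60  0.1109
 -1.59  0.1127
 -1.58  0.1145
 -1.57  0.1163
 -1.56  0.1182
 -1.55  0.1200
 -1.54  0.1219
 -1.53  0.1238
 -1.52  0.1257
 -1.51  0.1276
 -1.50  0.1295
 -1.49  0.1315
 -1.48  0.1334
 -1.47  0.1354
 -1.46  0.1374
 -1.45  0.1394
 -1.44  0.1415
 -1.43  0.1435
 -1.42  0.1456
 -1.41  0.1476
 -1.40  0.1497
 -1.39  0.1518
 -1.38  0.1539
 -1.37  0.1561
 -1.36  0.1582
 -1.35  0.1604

5.01

σ√T = 0.46·√0.08333 = 0.1328
d₁ = [ln(130/160) + (0.029 + 0.46²/2)·0.08333] / 0.1328 = [-0.2076 + 0.0112] / 0.1328 = -1.4791 which rounds to -1.48
√T = √0.08333 = 0.2887
φ(d₁) = φ(-1.48) = 0.1334
vega = S·φ(d₁)·√T = 130·0.1334·0.2887 = 5.0066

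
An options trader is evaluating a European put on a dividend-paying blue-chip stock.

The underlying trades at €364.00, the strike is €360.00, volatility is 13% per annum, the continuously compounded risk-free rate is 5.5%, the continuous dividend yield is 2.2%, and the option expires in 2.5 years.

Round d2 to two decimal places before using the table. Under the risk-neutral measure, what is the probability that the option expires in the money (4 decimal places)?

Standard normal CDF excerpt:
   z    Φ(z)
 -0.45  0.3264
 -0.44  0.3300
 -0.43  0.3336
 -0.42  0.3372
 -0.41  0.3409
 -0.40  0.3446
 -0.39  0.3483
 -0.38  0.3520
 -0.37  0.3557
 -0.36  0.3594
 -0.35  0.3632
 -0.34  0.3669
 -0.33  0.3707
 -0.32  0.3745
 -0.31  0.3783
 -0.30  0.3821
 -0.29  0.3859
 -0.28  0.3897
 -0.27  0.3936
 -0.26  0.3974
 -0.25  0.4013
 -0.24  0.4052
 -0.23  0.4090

0.3632

T = 2.5;  σ√T = 0.2055
ln(S/K) + (r − q + σ²/2)T = ln(364/360) + (0.055 − 0.022 + 0.13²/2)·2.5 = 0.0110 + 0.1036 = 0.1147
d₁ = 0.1147 / 0.2055 = 0.5579 ≈ 0.56
d₂ = d₁ − σ√T = 0.5579 − 0.2055 = 0.3523 ≈ 0.35
Risk-neutral Pr[S_T < K] = N(−d₂) = N(-0.35) = 0.3632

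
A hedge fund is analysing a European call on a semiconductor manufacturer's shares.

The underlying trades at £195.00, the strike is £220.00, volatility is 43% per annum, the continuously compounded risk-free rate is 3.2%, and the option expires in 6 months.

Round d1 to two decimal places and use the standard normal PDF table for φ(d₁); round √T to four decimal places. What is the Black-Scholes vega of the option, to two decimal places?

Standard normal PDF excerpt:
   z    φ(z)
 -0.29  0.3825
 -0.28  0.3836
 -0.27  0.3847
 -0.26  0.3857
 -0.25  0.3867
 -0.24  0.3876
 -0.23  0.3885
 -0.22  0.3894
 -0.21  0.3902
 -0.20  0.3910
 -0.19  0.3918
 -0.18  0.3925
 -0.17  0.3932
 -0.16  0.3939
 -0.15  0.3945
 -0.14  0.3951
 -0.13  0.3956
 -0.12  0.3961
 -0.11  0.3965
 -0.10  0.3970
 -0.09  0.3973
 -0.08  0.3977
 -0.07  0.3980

54.02

T = 0.5;  σ√T = 0.3041
d₁ = [ln(195/220) + (0.032 + 0.43²/2)·0.5] / 0.3041 = [-0.1206 + 0.0622] / 0.3041 = -0.1921 ⇒ -0.19
√T = √0.5 = 0.7071
φ(d₁) = φ(-0.19) = 0.3918
vega = S·φ(d₁)·√T = 195·0.3918·0.7071 = 54.0231
(Call and put vega coincide under Black-Scholes.)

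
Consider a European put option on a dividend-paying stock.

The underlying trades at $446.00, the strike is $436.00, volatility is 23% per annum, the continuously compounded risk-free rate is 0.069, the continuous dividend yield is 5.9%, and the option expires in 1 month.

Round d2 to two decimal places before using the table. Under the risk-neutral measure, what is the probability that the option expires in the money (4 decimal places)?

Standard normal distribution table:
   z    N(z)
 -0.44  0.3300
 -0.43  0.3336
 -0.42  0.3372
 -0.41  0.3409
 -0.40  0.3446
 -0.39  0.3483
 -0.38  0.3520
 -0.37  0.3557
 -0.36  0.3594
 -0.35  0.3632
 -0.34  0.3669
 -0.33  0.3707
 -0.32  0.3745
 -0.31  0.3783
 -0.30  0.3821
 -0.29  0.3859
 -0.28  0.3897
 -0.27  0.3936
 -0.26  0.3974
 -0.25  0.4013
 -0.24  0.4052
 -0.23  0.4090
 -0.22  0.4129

T = 0.08333;  σ√T = 0.0664
d₁ = [ln(446/436) + (0.069 − 0.059 + 0.23²/2)·0.08333] / 0.0664 = [0.0227 + 0.0030] / 0.0664 = 0.3873 ⇒ 0.39
d₂ = d₁ − σ√T = 0.3873 − 0.0664 = 0.3209 ⇒ 0.32
Pr(exercise) under Q = N(−d₂) = N(-0.32) = 0.3745

0.3745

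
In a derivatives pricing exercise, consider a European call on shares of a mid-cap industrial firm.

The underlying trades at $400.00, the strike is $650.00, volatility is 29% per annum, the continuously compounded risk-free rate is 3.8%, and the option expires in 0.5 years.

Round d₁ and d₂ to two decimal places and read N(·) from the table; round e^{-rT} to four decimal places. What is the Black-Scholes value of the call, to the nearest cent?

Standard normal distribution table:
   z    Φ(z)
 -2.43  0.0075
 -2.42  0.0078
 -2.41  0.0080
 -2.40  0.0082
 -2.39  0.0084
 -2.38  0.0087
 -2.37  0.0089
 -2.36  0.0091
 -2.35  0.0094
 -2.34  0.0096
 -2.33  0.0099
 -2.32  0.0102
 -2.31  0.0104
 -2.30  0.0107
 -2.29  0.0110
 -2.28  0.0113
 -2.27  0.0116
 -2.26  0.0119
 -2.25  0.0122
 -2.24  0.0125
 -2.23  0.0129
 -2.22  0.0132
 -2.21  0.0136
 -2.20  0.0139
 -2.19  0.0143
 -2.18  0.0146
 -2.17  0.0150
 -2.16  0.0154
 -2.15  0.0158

$0.45

T = 0.5;  σ√T = 0.2051
ln(S/K) + (r + σ²/2)T = ln(400/650) + (0.038 + 0.29²/2)·0.5 = -0.4855 + 0.0400 = -0.4455
d₁ = -0.4455 / 0.2051 = -2.1724 → -2.17
d₂ = d₁ − σ√T = -2.1724 − 0.2051 = -2.3775 → -2.38
e^(−rT) = e^(−0.038·0.5) = 0.9812
C = 400·N(-2.17) − 650·0.9812·N(-2.38) = 400·0.0150 − 650·0.9812·0.0087 = 6.0000 − 5.5487 = 0.4513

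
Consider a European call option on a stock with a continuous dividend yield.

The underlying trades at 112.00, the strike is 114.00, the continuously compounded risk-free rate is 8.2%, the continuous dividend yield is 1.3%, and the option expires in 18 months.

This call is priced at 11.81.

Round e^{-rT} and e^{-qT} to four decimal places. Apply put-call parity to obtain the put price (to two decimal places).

e^(−qT) = e^(−0.013·1.5) = 0.9807;  e^(−rT) = e^(−0.082·1.5) = 0.8843
Put-call parity: C − P = S·e^(−qT) − K·e^(−rT) = 112·0.9807 − 114·0.8843 = 109.8384 − 100.8102 = 9.0282
P = C − (C − P) = 11.81 − (9.0282) = 2.7818

2.78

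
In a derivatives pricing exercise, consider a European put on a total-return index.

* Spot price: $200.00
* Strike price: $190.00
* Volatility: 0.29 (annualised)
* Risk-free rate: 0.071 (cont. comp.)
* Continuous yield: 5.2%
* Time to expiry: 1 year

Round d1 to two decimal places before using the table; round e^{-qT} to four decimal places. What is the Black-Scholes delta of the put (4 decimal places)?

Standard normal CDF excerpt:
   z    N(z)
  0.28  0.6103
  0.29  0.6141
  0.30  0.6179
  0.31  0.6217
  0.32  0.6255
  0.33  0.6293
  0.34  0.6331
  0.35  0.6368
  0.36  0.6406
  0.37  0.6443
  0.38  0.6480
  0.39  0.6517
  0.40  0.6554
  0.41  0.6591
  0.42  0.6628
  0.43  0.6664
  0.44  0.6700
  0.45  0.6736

σ√T = 0.29 × 1.0000 = 0.2900
d₁ = [ln(200/190) + (0.071 − 0.052 + ½·0.29²)·1] / (σ√T) = (0.0513 + 0.0610) / 0.2900 = 0.3874 → 0.39
N(d₁) = N(0.39) = 0.6517
Δ_put = e^(−qT)·(N(d₁) − 1) = 0.9493·(0.6517 − 1) = -0.3306

-0.3306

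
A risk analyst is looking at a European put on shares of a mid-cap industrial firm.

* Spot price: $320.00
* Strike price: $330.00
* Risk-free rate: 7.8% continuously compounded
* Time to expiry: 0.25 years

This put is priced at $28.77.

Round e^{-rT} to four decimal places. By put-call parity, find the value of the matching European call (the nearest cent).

e^(−rT) = e^(−0.078·0.25) = 0.9807
Put-call parity: C − P = S − K·e^(−rT) = 320 − 330·0.9807 = 320 − 323.6310 = -3.6310
C = P + (C − P) = 28.77 + (-3.6310) = 25.1390

$25.14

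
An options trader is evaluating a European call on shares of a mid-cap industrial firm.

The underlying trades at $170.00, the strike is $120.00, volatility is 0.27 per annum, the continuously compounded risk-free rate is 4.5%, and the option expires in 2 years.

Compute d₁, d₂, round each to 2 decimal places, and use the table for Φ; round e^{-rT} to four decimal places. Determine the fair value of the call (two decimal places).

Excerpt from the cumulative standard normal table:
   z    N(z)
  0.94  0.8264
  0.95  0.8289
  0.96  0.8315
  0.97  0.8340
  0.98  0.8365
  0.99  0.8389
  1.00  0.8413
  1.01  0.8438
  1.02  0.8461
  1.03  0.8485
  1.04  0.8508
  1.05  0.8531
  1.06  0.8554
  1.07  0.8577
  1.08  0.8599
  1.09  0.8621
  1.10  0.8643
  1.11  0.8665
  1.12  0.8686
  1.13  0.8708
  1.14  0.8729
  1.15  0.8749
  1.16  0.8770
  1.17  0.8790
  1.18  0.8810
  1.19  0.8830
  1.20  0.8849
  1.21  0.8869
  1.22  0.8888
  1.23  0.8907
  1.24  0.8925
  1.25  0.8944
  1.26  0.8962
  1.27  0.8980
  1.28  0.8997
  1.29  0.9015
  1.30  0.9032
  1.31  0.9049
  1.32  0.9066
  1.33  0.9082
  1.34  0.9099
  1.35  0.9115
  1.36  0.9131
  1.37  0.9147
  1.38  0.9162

T = 2;  σ√T = 0.3818
ln(S/K) + (r + σ²/2)T = ln(170/120) + (0.045 + 0.27²/2)·2 = 0.3483 + 0.1629 = 0.5112
d₁ = 0.5112 / 0.3818 = 1.3388 which rounds to 1.34
d₂ = d₁ − σ√T = 1.3388 − 0.3818 = 0.9570 which rounds to 0.96
exp(−rT) = exp(−0.045·2) = 0.9139
N(d₁) = N(1.34) = 0.9099;  N(d₂) = N(0.96) = 0.8315
C = 170·0.9099 − 120·0.9139·0.8315 = 154.6830 − 91.1889 = 63.4941

$63.49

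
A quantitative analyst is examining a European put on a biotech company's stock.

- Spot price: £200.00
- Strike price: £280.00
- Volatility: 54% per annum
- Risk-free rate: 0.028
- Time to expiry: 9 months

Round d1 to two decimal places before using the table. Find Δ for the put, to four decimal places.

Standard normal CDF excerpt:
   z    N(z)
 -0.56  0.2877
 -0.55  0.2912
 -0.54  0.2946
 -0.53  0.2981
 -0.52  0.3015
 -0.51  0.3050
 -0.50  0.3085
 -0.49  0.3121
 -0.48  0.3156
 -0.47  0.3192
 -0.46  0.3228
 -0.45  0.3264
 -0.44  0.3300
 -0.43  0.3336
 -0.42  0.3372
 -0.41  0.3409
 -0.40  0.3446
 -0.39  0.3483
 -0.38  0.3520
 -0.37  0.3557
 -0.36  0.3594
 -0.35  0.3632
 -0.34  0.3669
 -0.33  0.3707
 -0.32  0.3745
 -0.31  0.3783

-0.6700

T = 0.75;  σ√T = 0.4677
d₁ = [ln(200/280) + (0.028 + 0.54²/2)·0.75] / 0.4677 = [-0.3365 + 0.1304] / 0.4677 = -0.4408 → -0.44
N(d₁) = N(-0.44) = 0.3300
Δ_put = N(d₁) − 1 = 0.3300 − 1 = -0.6700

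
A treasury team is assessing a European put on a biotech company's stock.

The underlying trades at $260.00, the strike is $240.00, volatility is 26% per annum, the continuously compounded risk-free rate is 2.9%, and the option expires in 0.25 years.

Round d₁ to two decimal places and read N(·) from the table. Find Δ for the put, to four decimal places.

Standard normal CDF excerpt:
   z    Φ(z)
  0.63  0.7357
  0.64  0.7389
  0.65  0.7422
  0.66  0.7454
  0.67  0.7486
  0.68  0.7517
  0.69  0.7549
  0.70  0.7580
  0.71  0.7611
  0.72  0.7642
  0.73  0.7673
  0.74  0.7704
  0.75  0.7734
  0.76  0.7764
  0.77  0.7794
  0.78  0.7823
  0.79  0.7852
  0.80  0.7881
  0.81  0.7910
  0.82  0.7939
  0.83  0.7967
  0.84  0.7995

-0.2296

σ√T = 0.26 × 0.5000 = 0.1300
d₁ = [ln(260/240) + (0.029 + 0.26²/2)·0.25] / 0.1300 = [0.0800 + 0.0157] / 0.1300 = 0.7365 ⇒ 0.74
N(d₁) = N(0.74) = 0.7704
Δ_put = N(d₁) − 1 = 0.7704 − 1 = -0.2296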